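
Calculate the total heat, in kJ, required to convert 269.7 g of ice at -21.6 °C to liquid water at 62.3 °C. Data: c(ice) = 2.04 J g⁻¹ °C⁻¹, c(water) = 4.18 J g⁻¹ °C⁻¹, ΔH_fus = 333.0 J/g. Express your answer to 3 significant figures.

q = 172 kJ

q1 (heat ice -21.6→0.0 °C): 269.7 × 2.04 × 21.6 = 11884 J
q2 (melt at 0 °C): 269.7 × 333.0 = 89810 J
q3 (heat water 0.0→62.3 °C): 269.7 × 4.18 × 62.3 = 70234 J
Total: 11884 + 89810 + 70234 = 171928 J = 172 kJ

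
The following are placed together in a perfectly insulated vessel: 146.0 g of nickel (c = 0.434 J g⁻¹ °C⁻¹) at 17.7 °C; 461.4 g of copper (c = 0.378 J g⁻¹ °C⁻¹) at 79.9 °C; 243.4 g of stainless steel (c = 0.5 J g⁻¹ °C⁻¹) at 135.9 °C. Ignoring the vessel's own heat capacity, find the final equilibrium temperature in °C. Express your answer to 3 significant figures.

Σ mᵢcᵢ(T − Tᵢ) = 0  ⇒  T = Σ mᵢcᵢTᵢ / Σ mᵢcᵢ
Σ mᵢcᵢ = 146.0×0.434 + 461.4×0.378 + 243.4×0.5 = 359.4732
Σ mᵢcᵢTᵢ = 63.364×17.7 + 174.4092×79.9 + 121.7×135.9 = 31596
T = 31596 / 359.4732 = 87.90 °C

T_f = 87.9 °C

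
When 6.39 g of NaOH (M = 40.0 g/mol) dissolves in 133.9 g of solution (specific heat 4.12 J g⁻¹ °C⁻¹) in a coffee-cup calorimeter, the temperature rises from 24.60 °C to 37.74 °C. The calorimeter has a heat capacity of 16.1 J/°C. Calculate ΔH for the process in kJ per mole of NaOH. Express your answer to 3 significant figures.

|ΔT| = |37.74 − 24.60| = 13.14 °C
|q_surr| = (133.9 × 4.12 + 16.1) × 13.14 = 567.768 × 13.14 = 7460 J
n(NaOH) = 6.39 / 40.0 = 0.1598 mol
Temperature rose, so q_rxn = −|q_surr| = -7.460 kJ
ΔH = q_rxn / n = -46.68 kJ/mol

ΔH = -46.7 kJ/mol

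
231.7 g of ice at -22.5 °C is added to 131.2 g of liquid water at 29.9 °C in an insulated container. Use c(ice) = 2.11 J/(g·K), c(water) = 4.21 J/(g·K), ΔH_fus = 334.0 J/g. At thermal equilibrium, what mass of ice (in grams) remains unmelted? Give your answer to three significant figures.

Heat to warm all ice to 0 °C: 231.7×2.11×22.5 = 11000 J
Heat released by water cooling to 0 °C: 131.2×4.21×29.9 = 16515 J
16515 J < 11000 + 231.7×334.0 = 88387.8 J, so not all ice melts; final T = 0 °C.
Heat left for melting: 16515 − 11000 = 5515 J
Mass melted = 5515 / 334.0 = 16.51 g
Ice remaining = 231.7 − 16.51 = 215.19 g

m_ice remaining = 215 g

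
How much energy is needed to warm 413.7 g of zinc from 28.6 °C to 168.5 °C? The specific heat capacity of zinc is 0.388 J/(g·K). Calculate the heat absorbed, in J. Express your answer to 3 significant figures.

q = 22500 J

q = m c ΔT = 413.7 × 0.388 × (168.5 − 28.6)
q = 413.7 × 0.388 × 139.9 = 22460 J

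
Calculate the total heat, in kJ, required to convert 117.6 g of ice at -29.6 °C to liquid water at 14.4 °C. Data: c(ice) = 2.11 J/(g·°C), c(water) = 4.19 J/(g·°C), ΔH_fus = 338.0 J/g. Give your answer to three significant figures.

q1 (heat ice -29.6→0.0 °C): 117.6 × 2.11 × 29.6 = 7345 J
q2 (melt at 0 °C): 117.6 × 338.0 = 39749 J
q3 (heat water 0.0→14.4 °C): 117.6 × 4.19 × 14.4 = 7096 J
Total: 7345 + 39749 + 7096 = 54190 J = 54.2 kJ

q = 54.2 kJ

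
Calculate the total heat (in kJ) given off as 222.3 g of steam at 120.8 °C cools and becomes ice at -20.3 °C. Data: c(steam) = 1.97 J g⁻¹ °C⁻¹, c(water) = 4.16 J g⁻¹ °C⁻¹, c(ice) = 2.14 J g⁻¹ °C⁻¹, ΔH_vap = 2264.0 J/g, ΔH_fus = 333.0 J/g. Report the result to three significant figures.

q1 (cool steam 120.8→100 °C): 222.3 × 1.97 × 20.8 = 9109 J
q2 (condense at 100 °C): 222.3 × 2264.0 = 503287 J
q3 (cool water 100→0 °C): 222.3 × 4.16 × 100.0 = 92477 J
q4 (freeze at 0 °C): 222.3 × 333.0 = 74026 J
q5 (cool ice 0→-20.3 °C): 222.3 × 2.14 × 20.3 = 9657 J
Total: 9109 + 503287 + 92477 + 74026 + 9657 = 688556 J = 689 kJ

q = 689 kJ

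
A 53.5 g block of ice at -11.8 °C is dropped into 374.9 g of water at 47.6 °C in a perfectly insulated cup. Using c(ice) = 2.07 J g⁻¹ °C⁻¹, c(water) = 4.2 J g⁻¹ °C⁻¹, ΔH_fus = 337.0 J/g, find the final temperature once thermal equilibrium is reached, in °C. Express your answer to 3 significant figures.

T_f = 30.9 °C

Heat to bring ice to 0 °C and melt it: q₁ = 53.5×2.07×11.8 + 53.5×337.0 = 19336 J
Heat the water can supply cooling to 0 °C: 374.9×4.2×47.6 = 74950.0 J > q₁, so all ice melts.
Energy balance: 374.9×4.2×(47.6 − T) = 19336 + 53.5×4.2×(T − 0)
1574.58(47.6 − T) = 19336 + 224.7 T
74950.0 − 19336 = 1799.28 T
T = 55614.0 / 1799.28 = 30.91 °C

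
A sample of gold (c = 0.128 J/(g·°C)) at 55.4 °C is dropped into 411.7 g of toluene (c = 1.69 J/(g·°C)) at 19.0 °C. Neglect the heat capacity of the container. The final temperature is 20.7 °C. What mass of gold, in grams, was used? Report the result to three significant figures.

m = 266 g

q_gained = (411.7 × 1.69) × (20.7 − 19.0) = 1183 J
q_lost = m × 0.128 × (55.4 − 20.7) = 4.4416 m
m = 1183 / 4.4416 = 266 g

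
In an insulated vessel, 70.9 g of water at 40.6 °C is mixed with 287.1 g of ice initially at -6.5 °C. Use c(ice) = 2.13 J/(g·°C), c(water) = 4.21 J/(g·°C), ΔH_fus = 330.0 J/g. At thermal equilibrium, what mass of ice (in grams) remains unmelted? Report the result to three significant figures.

m_ice remaining = 262 g

Heat to warm all ice to 0 °C: 287.1×2.13×6.5 = 3974.9 J
Heat released by water cooling to 0 °C: 70.9×4.21×40.6 = 12119 J
12119 J < 3974.9 + 287.1×330.0 = 98717.9 J, so not all ice melts; final T = 0 °C.
Heat left for melting: 12119 − 3974.9 = 8144.1 J
Mass melted = 8144.1 / 330.0 = 24.68 g
Ice remaining = 287.1 − 24.68 = 262.42 g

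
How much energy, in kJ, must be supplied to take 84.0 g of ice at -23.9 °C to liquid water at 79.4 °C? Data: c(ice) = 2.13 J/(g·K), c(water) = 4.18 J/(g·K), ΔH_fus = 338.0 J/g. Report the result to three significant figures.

q1 (heat ice -23.9→0.0 °C): 84.0 × 2.13 × 23.9 = 4276 J
q2 (melt at 0 °C): 84.0 × 338.0 = 28392 J
q3 (heat water 0.0→79.4 °C): 84.0 × 4.18 × 79.4 = 27879 J
Total: 4276 + 28392 + 27879 = 60547 J = 60.5 kJ

q = 60.5 kJ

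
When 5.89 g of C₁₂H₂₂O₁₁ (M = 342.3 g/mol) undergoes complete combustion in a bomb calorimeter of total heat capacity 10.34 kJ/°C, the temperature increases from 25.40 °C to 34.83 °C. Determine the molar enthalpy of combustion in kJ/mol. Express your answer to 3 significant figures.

ΔH = -5670 kJ/mol

ΔT = 34.83 − 25.40 = 9.43 °C
q_cal = C_cal × ΔT = 10.34 × 9.43 = 97.5062 kJ
n = 5.89 / 342.3 = 0.01721 mol
q_rxn = −q_cal = -97.5062 kJ
ΔH = -97.5062 / 0.01721 = -5666 kJ/mol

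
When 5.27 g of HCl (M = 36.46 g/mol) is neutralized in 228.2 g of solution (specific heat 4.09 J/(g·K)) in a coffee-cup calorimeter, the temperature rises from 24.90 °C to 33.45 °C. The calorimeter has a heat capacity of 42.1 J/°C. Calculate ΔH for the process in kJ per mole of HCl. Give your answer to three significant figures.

|ΔT| = |33.45 − 24.90| = 8.55 °C
|q_surr| = (228.2 × 4.09 + 42.1) × 8.55 = 975.438 × 8.55 = 8340 J
n(HCl) = 5.27 / 36.46 = 0.1445 mol
Temperature rose, so q_rxn = −|q_surr| = -8.340 kJ
ΔH = q_rxn / n = -57.72 kJ/mol

ΔH = -57.7 kJ/mol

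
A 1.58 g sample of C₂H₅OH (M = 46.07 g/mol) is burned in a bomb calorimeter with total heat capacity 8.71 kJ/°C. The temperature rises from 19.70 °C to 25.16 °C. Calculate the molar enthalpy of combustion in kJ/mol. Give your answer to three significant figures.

ΔH = -1390 kJ/mol

ΔT = 25.16 − 19.70 = 5.46 °C
q_cal = C_cal × ΔT = 8.71 × 5.46 = 47.5566 kJ
n = 1.58 / 46.07 = 0.03430 mol
q_rxn = −q_cal = -47.5566 kJ
ΔH = -47.5566 / 0.03430 = -1386 kJ/mol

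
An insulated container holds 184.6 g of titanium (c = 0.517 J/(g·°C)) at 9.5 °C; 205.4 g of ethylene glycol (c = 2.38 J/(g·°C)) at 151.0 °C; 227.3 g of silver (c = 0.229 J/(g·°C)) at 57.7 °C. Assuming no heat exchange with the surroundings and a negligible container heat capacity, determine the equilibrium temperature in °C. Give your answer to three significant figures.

Σ mᵢcᵢ(T − Tᵢ) = 0  ⇒  T = Σ mᵢcᵢTᵢ / Σ mᵢcᵢ
Σ mᵢcᵢ = 184.6×0.517 + 205.4×2.38 + 227.3×0.229 = 636.3419
Σ mᵢcᵢTᵢ = 95.4382×9.5 + 488.852×151.0 + 52.0517×57.7 = 77727
T = 77727 / 636.3419 = 122.1 °C

T_f = 122 °C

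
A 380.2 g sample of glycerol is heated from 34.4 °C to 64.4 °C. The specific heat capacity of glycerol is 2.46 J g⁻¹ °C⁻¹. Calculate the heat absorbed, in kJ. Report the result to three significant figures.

q = m c ΔT = 380.2 × 2.46 × (64.4 − 34.4)
q = 380.2 × 2.46 × 30.0 = 28060 J = 28.1 kJ

q = 28.1 kJ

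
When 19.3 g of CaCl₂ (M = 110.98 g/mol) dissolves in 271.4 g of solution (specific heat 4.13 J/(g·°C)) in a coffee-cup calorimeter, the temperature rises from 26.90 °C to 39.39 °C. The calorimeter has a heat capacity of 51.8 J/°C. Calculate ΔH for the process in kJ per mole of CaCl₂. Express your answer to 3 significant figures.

|ΔT| = |39.39 − 26.90| = 12.49 °C
|q_surr| = (271.4 × 4.13 + 51.8) × 12.49 = 1172.682 × 12.49 = 14650 J
n(CaCl₂) = 19.3 / 110.98 = 0.1739 mol
Temperature rose, so q_rxn = −|q_surr| = -14.65 kJ
ΔH = q_rxn / n = -84.24 kJ/mol

ΔH = -84.2 kJ/mol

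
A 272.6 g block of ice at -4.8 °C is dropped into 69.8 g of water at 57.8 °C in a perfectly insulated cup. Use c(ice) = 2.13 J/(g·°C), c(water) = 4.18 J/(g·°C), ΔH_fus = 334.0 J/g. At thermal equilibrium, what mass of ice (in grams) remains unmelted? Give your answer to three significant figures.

m_ice remaining = 230 g

Heat to warm all ice to 0 °C: 272.6×2.13×4.8 = 2787.1 J
Heat released by water cooling to 0 °C: 69.8×4.18×57.8 = 16864 J
16864 J < 2787.1 + 272.6×334.0 = 93835.5 J, so not all ice melts; final T = 0 °C.
Heat left for melting: 16864 − 2787.1 = 14076.9 J
Mass melted = 14076.9 / 334.0 = 42.15 g
Ice remaining = 272.6 − 42.15 = 230.45 g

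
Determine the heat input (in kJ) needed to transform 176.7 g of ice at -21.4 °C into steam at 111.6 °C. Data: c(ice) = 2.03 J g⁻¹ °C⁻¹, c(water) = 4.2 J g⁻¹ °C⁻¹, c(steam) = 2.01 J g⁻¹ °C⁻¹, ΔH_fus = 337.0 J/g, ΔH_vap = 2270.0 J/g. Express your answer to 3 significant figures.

q = 547 kJ

q1 (heat ice -21.4→0.0 °C): 176.7 × 2.03 × 21.4 = 7676 J
q2 (melt at 0 °C): 176.7 × 337.0 = 59548 J
q3 (heat water 0.0→100.0 °C): 176.7 × 4.2 × 100.0 = 74214 J
q4 (vaporize at 100 °C): 176.7 × 2270.0 = 401109 J
q5 (heat steam 100.0→111.6 °C): 176.7 × 2.01 × 11.6 = 4120 J
Total: 7676 + 59548 + 74214 + 401109 + 4120 = 546667 J = 547 kJ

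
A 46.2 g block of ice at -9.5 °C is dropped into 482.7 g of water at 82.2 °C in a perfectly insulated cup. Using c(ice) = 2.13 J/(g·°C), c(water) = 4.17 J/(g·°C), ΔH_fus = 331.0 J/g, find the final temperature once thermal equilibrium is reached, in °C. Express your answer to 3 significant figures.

Heat to bring ice to 0 °C and melt it: q₁ = 46.2×2.13×9.5 + 46.2×331.0 = 16227 J
Heat the water can supply cooling to 0 °C: 482.7×4.17×82.2 = 165457 J > q₁, so all ice melts.
Energy balance: 482.7×4.17×(82.2 − T) = 16227 + 46.2×4.17×(T − 0)
2012.859(82.2 − T) = 16227 + 192.654 T
165457 − 16227 = 2205.513 T
T = 149230 / 2205.513 = 67.66 °C

T_f = 67.7 °C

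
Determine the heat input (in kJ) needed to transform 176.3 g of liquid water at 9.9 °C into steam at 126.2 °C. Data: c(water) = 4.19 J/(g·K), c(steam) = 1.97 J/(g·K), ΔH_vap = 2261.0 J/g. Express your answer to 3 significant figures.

q = 474 kJ

q1 (heat water 9.9→100.0 °C): 176.3 × 4.19 × 90.1 = 66557 J
q2 (vaporize at 100 °C): 176.3 × 2261.0 = 398614 J
q3 (heat steam 100.0→126.2 °C): 176.3 × 1.97 × 26.2 = 9100 J
Total: 66557 + 398614 + 9100 = 474271 J = 474 kJ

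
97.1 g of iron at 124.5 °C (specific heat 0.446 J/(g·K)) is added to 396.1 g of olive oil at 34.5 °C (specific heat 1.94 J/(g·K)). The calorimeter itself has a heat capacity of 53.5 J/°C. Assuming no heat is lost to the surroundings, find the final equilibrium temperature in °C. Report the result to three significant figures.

Heat lost by iron = heat gained by olive oil + calorimeter.
(97.1)(0.446)(124.5 − T) = [(396.1)(1.94) + 53.5](T − 34.5)
43.3066 (124.5 − T) = 821.934 (T − 34.5)
5391.7 − 43.3066 T = 821.934 T − 28357
33748.7 = 865.2406 T
T = 39.00 °C

T_f = 39.0 °C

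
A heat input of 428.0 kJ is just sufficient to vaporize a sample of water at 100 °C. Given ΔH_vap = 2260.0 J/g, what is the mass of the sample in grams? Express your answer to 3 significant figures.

m = 189 g

m = q / ΔH_vap = 428000 J / 2260.0 J/g = 189 g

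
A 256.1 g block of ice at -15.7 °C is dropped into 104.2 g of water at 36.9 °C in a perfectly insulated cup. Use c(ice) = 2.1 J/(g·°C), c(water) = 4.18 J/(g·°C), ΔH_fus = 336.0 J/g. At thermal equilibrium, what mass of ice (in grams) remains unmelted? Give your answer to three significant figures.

m_ice remaining = 233 g

Heat to warm all ice to 0 °C: 256.1×2.1×15.7 = 8443.6 J
Heat released by water cooling to 0 °C: 104.2×4.18×36.9 = 16072 J
16072 J < 8443.6 + 256.1×336.0 = 94493.2 J, so not all ice melts; final T = 0 °C.
Heat left for melting: 16072 − 8443.6 = 7628.4 J
Mass melted = 7628.4 / 336.0 = 22.70 g
Ice remaining = 256.1 − 22.70 = 233.40 g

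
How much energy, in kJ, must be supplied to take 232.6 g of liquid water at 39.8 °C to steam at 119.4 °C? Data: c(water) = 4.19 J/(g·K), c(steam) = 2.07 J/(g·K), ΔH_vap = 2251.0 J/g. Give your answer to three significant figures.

q = 592 kJ

q1 (heat water 39.8→100.0 °C): 232.6 × 4.19 × 60.2 = 58671 J
q2 (vaporize at 100 °C): 232.6 × 2251.0 = 523583 J
q3 (heat steam 100.0→119.4 °C): 232.6 × 2.07 × 19.4 = 9341 J
Total: 58671 + 523583 + 9341 = 591595 J = 592 kJ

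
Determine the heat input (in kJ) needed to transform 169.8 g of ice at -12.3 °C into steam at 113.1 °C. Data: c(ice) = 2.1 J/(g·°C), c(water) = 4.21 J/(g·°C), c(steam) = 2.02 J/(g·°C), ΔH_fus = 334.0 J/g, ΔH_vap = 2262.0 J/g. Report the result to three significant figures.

q1 (heat ice -12.3→0.0 °C): 169.8 × 2.1 × 12.3 = 4386 J
q2 (melt at 0 °C): 169.8 × 334.0 = 56713 J
q3 (heat water 0.0→100.0 °C): 169.8 × 4.21 × 100.0 = 71486 J
q4 (vaporize at 100 °C): 169.8 × 2262.0 = 384088 J
q5 (heat steam 100.0→113.1 °C): 169.8 × 2.02 × 13.1 = 4493 J
Total: 4386 + 56713 + 71486 + 384088 + 4493 = 521166 J = 521 kJ

q = 521 kJ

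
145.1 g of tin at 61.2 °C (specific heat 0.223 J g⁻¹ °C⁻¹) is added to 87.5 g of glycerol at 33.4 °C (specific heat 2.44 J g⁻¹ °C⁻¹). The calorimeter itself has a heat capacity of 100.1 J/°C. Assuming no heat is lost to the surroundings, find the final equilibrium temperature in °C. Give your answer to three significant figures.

T_f = 36.0 °C

Heat lost by tin = heat gained by glycerol + calorimeter.
(145.1)(0.223)(61.2 − T) = [(87.5)(2.44) + 100.1](T − 33.4)
32.3573 (61.2 − T) = 313.6 (T − 33.4)
1980.3 − 32.3573 T = 313.6 T − 10474
12454.3 = 345.9573 T
T = 36.00 °C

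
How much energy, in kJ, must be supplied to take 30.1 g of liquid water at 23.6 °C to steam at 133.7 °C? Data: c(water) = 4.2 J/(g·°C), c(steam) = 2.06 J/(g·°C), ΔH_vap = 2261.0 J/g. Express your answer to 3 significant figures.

q1 (heat water 23.6→100.0 °C): 30.1 × 4.2 × 76.4 = 9658 J
q2 (vaporize at 100 °C): 30.1 × 2261.0 = 68056 J
q3 (heat steam 100.0→133.7 °C): 30.1 × 2.06 × 33.7 = 2090 J
Total: 9658 + 68056 + 2090 = 79804 J = 79.8 kJ

q = 79.8 kJ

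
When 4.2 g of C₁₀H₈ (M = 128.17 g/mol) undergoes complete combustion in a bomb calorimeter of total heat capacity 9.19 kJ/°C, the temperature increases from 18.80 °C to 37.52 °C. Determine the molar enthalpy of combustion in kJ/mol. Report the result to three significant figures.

ΔT = 37.52 − 18.80 = 18.72 °C
q_cal = C_cal × ΔT = 9.19 × 18.72 = 172.0368 kJ
n = 4.2 / 128.17 = 0.03277 mol
q_rxn = −q_cal = -172.0368 kJ
ΔH = -172.0368 / 0.03277 = -5250 kJ/mol

ΔH = -5250 kJ/mol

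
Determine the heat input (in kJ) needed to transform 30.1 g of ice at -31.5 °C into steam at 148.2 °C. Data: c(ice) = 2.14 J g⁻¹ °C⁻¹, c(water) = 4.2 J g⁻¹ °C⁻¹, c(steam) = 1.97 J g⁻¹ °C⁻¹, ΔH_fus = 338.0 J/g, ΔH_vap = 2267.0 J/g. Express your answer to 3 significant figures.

q1 (heat ice -31.5→0.0 °C): 30.1 × 2.14 × 31.5 = 2029 J
q2 (melt at 0 °C): 30.1 × 338.0 = 10174 J
q3 (heat water 0.0→100.0 °C): 30.1 × 4.2 × 100.0 = 12642 J
q4 (vaporize at 100 °C): 30.1 × 2267.0 = 68237 J
q5 (heat steam 100.0→148.2 °C): 30.1 × 1.97 × 48.2 = 2858 J
Total: 2029 + 10174 + 12642 + 68237 + 2858 = 95940 J = 95.9 kJ

q = 95.9 kJ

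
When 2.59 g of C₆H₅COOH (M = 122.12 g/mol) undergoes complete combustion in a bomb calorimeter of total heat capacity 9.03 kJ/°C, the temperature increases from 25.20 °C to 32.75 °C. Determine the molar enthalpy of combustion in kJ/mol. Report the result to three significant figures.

ΔH = -3210 kJ/mol

ΔT = 32.75 − 25.20 = 7.55 °C
q_cal = C_cal × ΔT = 9.03 × 7.55 = 68.1765 kJ
n = 2.59 / 122.12 = 0.02121 mol
q_rxn = −q_cal = -68.1765 kJ
ΔH = -68.1765 / 0.02121 = -3214 kJ/mol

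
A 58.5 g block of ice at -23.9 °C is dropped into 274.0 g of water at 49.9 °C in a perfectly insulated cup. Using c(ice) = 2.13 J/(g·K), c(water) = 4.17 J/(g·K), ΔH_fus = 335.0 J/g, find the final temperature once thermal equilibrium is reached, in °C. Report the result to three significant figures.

Heat to bring ice to 0 °C and melt it: q₁ = 58.5×2.13×23.9 + 58.5×335.0 = 22576 J
Heat the water can supply cooling to 0 °C: 274.0×4.17×49.9 = 57014.7 J > q₁, so all ice melts.
Energy balance: 274.0×4.17×(49.9 − T) = 22576 + 58.5×4.17×(T − 0)
1142.58(49.9 − T) = 22576 + 243.945 T
57014.7 − 22576 = 1386.525 T
T = 34438.7 / 1386.525 = 24.84 °C

T_f = 24.8 °C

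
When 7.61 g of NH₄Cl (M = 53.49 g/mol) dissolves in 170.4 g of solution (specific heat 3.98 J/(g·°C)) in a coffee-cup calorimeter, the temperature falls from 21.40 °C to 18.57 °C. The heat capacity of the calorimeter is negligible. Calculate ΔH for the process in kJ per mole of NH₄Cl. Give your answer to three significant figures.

|ΔT| = |18.57 − 21.40| = 2.83 °C
|q_surr| = (170.4 × 3.98) × 2.83 = 678.192 × 2.83 = 1919 J
n(NH₄Cl) = 7.61 / 53.49 = 0.1423 mol
Temperature fell, so q_rxn = +|q_surr| = 1.919 kJ
ΔH = q_rxn / n = 13.49 kJ/mol

ΔH = 13.5 kJ/mol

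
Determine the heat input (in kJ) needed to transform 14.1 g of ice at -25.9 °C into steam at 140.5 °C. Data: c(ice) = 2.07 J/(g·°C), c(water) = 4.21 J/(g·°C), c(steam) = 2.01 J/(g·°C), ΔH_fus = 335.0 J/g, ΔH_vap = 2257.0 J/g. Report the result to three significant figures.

q1 (heat ice -25.9→0.0 °C): 14.1 × 2.07 × 25.9 = 756 J
q2 (melt at 0 °C): 14.1 × 335.0 = 4724 J
q3 (heat water 0.0→100.0 °C): 14.1 × 4.21 × 100.0 = 5936 J
q4 (vaporize at 100 °C): 14.1 × 2257.0 = 31824 J
q5 (heat steam 100.0→140.5 °C): 14.1 × 2.01 × 40.5 = 1148 J
Total: 756 + 4724 + 5936 + 31824 + 1148 = 44388 J = 44.4 kJ

q = 44.4 kJ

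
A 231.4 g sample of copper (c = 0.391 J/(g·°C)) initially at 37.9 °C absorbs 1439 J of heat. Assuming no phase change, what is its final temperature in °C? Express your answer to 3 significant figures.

T_f = 53.8 °C

ΔT = q / (m c) = 1439 / (231.4 × 0.391) = 15.90 °C
T_f = 37.9 + 15.90 = 53.80 °C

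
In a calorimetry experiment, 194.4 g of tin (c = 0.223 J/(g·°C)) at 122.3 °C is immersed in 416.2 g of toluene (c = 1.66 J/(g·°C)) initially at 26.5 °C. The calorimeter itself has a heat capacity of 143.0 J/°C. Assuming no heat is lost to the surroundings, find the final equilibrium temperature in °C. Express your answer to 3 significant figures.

Heat lost by tin = heat gained by toluene + calorimeter.
(194.4)(0.223)(122.3 − T) = [(416.2)(1.66) + 143.0](T − 26.5)
43.3512 (122.3 − T) = 833.892 (T − 26.5)
5301.9 − 43.3512 T = 833.892 T − 22098
27399.9 = 877.2432 T
T = 31.23 °C

T_f = 31.2 °C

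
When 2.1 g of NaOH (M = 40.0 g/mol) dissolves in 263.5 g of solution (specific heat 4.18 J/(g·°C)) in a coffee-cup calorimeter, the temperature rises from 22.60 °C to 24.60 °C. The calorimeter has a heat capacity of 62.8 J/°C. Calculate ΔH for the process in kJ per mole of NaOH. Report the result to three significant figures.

|ΔT| = |24.60 − 22.60| = 2.00 °C
|q_surr| = (263.5 × 4.18 + 62.8) × 2.00 = 1164.23 × 2.00 = 2328.5 J
n(NaOH) = 2.1 / 40.0 = 0.052500 mol
Temperature rose, so q_rxn = −|q_surr| = -2.3285 kJ
ΔH = q_rxn / n = -44.35 kJ/mol

ΔH = -44.4 kJ/mol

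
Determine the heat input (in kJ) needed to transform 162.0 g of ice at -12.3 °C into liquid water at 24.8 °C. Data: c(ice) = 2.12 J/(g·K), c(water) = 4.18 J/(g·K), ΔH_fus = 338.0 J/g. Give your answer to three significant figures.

q = 75.8 kJ

q1 (heat ice -12.3→0.0 °C): 162.0 × 2.12 × 12.3 = 4224 J
q2 (melt at 0 °C): 162.0 × 338.0 = 54756 J
q3 (heat water 0.0→24.8 °C): 162.0 × 4.18 × 24.8 = 16794 J
Total: 4224 + 54756 + 16794 = 75774 J = 75.8 kJ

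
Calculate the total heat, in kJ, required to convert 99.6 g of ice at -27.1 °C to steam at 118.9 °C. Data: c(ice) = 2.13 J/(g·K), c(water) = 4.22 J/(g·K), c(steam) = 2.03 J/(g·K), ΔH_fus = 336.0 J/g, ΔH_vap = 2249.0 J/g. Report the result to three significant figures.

q1 (heat ice -27.1→0.0 °C): 99.6 × 2.13 × 27.1 = 5749 J
q2 (melt at 0 °C): 99.6 × 336.0 = 33466 J
q3 (heat water 0.0→100.0 °C): 99.6 × 4.22 × 100.0 = 42031 J
q4 (vaporize at 100 °C): 99.6 × 2249.0 = 224000 J
q5 (heat steam 100.0→118.9 °C): 99.6 × 2.03 × 18.9 = 3821 J
Total: 5749 + 33466 + 42031 + 224000 + 3821 = 309067 J = 309 kJ

q = 309 kJ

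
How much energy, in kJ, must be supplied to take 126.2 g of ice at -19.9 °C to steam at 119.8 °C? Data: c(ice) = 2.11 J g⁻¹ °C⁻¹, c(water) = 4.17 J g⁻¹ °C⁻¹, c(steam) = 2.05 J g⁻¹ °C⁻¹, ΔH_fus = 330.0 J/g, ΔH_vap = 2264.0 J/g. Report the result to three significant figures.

q1 (heat ice -19.9→0.0 °C): 126.2 × 2.11 × 19.9 = 5299 J
q2 (melt at 0 °C): 126.2 × 330.0 = 41646 J
q3 (heat water 0.0→100.0 °C): 126.2 × 4.17 × 100.0 = 52625 J
q4 (vaporize at 100 °C): 126.2 × 2264.0 = 285717 J
q5 (heat steam 100.0→119.8 °C): 126.2 × 2.05 × 19.8 = 5122 J
Total: 5299 + 41646 + 52625 + 285717 + 5122 = 390409 J = 390 kJ

q = 390 kJ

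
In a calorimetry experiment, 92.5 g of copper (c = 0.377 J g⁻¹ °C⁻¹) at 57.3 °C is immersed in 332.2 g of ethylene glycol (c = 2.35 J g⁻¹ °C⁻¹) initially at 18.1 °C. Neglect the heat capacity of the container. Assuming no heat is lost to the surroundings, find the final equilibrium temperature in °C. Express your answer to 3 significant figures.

Heat lost by copper = heat gained by ethylene glycol.
(92.5)(0.377)(57.3 − T) = (332.2)(2.35)(T − 18.1)
34.8725 (57.3 − T) = 780.67 (T − 18.1)
1998.2 − 34.8725 T = 780.67 T − 14130
16128.2 = 815.5425 T
T = 19.78 °C

T_f = 19.8 °C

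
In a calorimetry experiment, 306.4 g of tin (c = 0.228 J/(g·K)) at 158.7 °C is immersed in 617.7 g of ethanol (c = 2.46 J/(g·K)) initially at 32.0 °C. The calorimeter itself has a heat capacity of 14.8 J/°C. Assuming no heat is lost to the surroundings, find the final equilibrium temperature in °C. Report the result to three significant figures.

Heat lost by tin = heat gained by ethanol + calorimeter.
(306.4)(0.228)(158.7 − T) = [(617.7)(2.46) + 14.8](T − 32.0)
69.8592 (158.7 − T) = 1534.342 (T − 32.0)
11087 − 69.8592 T = 1534.342 T − 49099
60186 = 1604.2012 T
T = 37.52 °C

T_f = 37.5 °C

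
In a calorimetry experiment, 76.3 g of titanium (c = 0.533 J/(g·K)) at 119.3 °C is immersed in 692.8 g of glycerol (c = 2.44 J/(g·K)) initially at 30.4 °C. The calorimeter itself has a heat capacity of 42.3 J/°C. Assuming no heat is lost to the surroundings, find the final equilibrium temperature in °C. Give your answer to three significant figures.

Heat lost by titanium = heat gained by glycerol + calorimeter.
(76.3)(0.533)(119.3 − T) = [(692.8)(2.44) + 42.3](T − 30.4)
40.6679 (119.3 − T) = 1732.732 (T − 30.4)
4851.7 − 40.6679 T = 1732.732 T − 52675
57526.7 = 1773.3999 T
T = 32.44 °C

T_f = 32.4 °C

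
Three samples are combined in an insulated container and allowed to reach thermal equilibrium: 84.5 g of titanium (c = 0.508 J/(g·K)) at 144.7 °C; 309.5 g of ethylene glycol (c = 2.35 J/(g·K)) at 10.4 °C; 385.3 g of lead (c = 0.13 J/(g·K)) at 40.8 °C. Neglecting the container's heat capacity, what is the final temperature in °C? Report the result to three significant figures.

Σ mᵢcᵢ(T − Tᵢ) = 0  ⇒  T = Σ mᵢcᵢTᵢ / Σ mᵢcᵢ
Σ mᵢcᵢ = 84.5×0.508 + 309.5×2.35 + 385.3×0.13 = 820.340
Σ mᵢcᵢTᵢ = 42.926×144.7 + 727.325×10.4 + 50.089×40.8 = 15819
T = 15819 / 820.340 = 19.28 °C

T_f = 19.3 °C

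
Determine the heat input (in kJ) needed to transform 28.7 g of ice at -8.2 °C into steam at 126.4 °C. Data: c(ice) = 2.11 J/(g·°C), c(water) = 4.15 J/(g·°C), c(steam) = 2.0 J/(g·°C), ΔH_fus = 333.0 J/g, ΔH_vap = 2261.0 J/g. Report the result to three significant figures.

q1 (heat ice -8.2→0.0 °C): 28.7 × 2.11 × 8.2 = 497 J
q2 (melt at 0 °C): 28.7 × 333.0 = 9557 J
q3 (heat water 0.0→100.0 °C): 28.7 × 4.15 × 100.0 = 11911 J
q4 (vaporize at 100 °C): 28.7 × 2261.0 = 64891 J
q5 (heat steam 100.0→126.4 °C): 28.7 × 2.0 × 26.4 = 1515 J
Total: 497 + 9557 + 11911 + 64891 + 1515 = 88371 J = 88.4 kJ

q = 88.4 kJ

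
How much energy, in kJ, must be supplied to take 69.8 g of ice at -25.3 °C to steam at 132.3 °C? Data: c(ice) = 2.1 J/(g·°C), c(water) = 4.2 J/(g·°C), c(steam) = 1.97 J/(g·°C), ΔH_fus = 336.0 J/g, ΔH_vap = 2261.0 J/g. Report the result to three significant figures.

q1 (heat ice -25.3→0.0 °C): 69.8 × 2.1 × 25.3 = 3708 J
q2 (melt at 0 °C): 69.8 × 336.0 = 23453 J
q3 (heat water 0.0→100.0 °C): 69.8 × 4.2 × 100.0 = 29316 J
q4 (vaporize at 100 °C): 69.8 × 2261.0 = 157818 J
q5 (heat steam 100.0→132.3 °C): 69.8 × 1.97 × 32.3 = 4441 J
Total: 3708 + 23453 + 29316 + 157818 + 4441 = 218736 J = 219 kJ

q = 219 kJ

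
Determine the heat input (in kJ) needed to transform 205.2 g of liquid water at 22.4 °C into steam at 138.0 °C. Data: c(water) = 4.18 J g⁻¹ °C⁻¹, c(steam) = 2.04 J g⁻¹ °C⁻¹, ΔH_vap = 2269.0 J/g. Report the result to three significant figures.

q = 548 kJ

q1 (heat water 22.4→100.0 °C): 205.2 × 4.18 × 77.6 = 66560 J
q2 (vaporize at 100 °C): 205.2 × 2269.0 = 465599 J
q3 (heat steam 100.0→138.0 °C): 205.2 × 2.04 × 38.0 = 15907 J
Total: 66560 + 465599 + 15907 = 548066 J = 548 kJ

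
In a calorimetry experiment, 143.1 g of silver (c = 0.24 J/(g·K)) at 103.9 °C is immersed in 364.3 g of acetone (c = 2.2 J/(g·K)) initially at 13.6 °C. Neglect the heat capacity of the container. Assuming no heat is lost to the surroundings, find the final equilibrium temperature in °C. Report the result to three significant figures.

T_f = 17.3 °C

Heat lost by silver = heat gained by acetone.
(143.1)(0.24)(103.9 − T) = (364.3)(2.2)(T − 13.6)
34.344 (103.9 − T) = 801.46 (T − 13.6)
3568.3 − 34.344 T = 801.46 T − 10900
14468.3 = 835.804 T
T = 17.31 °C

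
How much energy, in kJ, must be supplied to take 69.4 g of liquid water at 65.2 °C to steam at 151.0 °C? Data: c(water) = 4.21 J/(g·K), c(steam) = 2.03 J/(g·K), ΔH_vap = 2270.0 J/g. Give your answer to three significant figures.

q1 (heat water 65.2→100.0 °C): 69.4 × 4.21 × 34.8 = 10168 J
q2 (vaporize at 100 °C): 69.4 × 2270.0 = 157538 J
q3 (heat steam 100.0→151.0 °C): 69.4 × 2.03 × 51.0 = 7185 J
Total: 10168 + 157538 + 7185 = 174891 J = 175 kJ

q = 175 kJ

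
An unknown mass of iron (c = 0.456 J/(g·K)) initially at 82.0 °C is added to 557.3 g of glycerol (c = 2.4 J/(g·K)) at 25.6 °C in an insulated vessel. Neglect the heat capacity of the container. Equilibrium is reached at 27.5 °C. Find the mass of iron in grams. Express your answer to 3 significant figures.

m = 102 g

q_gained = (557.3 × 2.4) × (27.5 − 25.6) = 2541 J
q_lost = m × 0.456 × (82.0 − 27.5) = 24.852 m
m = 2541 / 24.852 = 102 g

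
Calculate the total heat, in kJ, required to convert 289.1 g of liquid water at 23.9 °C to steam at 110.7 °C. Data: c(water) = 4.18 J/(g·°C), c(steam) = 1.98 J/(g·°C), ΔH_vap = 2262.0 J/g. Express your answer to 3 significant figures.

q = 752 kJ

q1 (heat water 23.9→100.0 °C): 289.1 × 4.18 × 76.1 = 91962 J
q2 (vaporize at 100 °C): 289.1 × 2262.0 = 653944 J
q3 (heat steam 100.0→110.7 °C): 289.1 × 1.98 × 10.7 = 6125 J
Total: 91962 + 653944 + 6125 = 752031 J = 752 kJ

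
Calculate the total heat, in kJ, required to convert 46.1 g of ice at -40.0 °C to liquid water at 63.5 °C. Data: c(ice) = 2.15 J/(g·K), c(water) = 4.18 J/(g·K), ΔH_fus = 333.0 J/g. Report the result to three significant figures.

q = 31.6 kJ

q1 (heat ice -40.0→0.0 °C): 46.1 × 2.15 × 40.0 = 3965 J
q2 (melt at 0 °C): 46.1 × 333.0 = 15351 J
q3 (heat water 0.0→63.5 °C): 46.1 × 4.18 × 63.5 = 12236 J
Total: 3965 + 15351 + 12236 = 31552 J = 31.6 kJ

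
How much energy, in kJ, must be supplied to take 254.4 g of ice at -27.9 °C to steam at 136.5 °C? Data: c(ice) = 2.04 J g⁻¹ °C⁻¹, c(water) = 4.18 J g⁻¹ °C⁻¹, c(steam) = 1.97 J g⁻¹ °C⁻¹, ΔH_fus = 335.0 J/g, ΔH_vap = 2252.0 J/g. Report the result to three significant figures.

q = 797 kJ

q1 (heat ice -27.9→0.0 °C): 254.4 × 2.04 × 27.9 = 14479 J
q2 (melt at 0 °C): 254.4 × 335.0 = 85224 J
q3 (heat water 0.0→100.0 °C): 254.4 × 4.18 × 100.0 = 106339 J
q4 (vaporize at 100 °C): 254.4 × 2252.0 = 572909 J
q5 (heat steam 100.0→136.5 °C): 254.4 × 1.97 × 36.5 = 18293 J
Total: 14479 + 85224 + 106339 + 572909 + 18293 = 797244 J = 797 kJ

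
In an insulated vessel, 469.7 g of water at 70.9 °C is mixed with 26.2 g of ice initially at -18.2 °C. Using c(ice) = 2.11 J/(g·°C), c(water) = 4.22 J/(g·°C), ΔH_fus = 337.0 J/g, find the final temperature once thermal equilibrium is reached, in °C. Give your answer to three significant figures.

Heat to bring ice to 0 °C and melt it: q₁ = 26.2×2.11×18.2 + 26.2×337.0 = 9835.5 J
Heat the water can supply cooling to 0 °C: 469.7×4.22×70.9 = 140533 J > q₁, so all ice melts.
Energy balance: 469.7×4.22×(70.9 − T) = 9835.5 + 26.2×4.22×(T − 0)
1982.134(70.9 − T) = 9835.5 + 110.564 T
140533 − 9835.5 = 2092.698 T
T = 130697.5 / 2092.698 = 62.45 °C

T_f = 62.5 °C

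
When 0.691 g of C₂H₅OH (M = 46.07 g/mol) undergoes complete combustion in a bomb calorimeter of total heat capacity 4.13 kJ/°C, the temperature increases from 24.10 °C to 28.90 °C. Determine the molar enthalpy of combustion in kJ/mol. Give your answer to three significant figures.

ΔT = 28.90 − 24.10 = 4.80 °C
q_cal = C_cal × ΔT = 4.13 × 4.80 = 19.824 kJ
n = 0.691 / 46.07 = 0.01500 mol
q_rxn = −q_cal = -19.824 kJ
ΔH = -19.824 / 0.01500 = -1322 kJ/mol

ΔH = -1320 kJ/mol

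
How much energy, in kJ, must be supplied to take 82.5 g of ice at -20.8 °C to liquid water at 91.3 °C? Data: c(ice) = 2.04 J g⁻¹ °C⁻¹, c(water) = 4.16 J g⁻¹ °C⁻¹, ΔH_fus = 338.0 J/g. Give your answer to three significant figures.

q = 62.7 kJ

q1 (heat ice -20.8→0.0 °C): 82.5 × 2.04 × 20.8 = 3501 J
q2 (melt at 0 °C): 82.5 × 338.0 = 27885 J
q3 (heat water 0.0→91.3 °C): 82.5 × 4.16 × 91.3 = 31334 J
Total: 3501 + 27885 + 31334 = 62720 J = 62.7 kJ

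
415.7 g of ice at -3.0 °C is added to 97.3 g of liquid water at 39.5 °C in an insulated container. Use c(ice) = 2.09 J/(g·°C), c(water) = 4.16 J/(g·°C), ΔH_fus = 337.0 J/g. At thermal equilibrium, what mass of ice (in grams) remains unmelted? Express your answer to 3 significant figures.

m_ice remaining = 376 g

Heat to warm all ice to 0 °C: 415.7×2.09×3.0 = 2606.4 J
Heat released by water cooling to 0 °C: 97.3×4.16×39.5 = 15988 J
15988 J < 2606.4 + 415.7×337.0 = 142697.3 J, so not all ice melts; final T = 0 °C.
Heat left for melting: 15988 − 2606.4 = 13381.6 J
Mass melted = 13381.6 / 337.0 = 39.71 g
Ice remaining = 415.7 − 39.71 = 375.99 g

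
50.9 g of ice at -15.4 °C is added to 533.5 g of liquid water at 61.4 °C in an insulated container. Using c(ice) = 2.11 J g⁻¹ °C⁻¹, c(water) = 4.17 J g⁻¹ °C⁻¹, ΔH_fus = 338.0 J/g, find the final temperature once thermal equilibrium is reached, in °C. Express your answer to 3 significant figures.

Heat to bring ice to 0 °C and melt it: q₁ = 50.9×2.11×15.4 + 50.9×338.0 = 18858 J
Heat the water can supply cooling to 0 °C: 533.5×4.17×61.4 = 136596 J > q₁, so all ice melts.
Energy balance: 533.5×4.17×(61.4 − T) = 18858 + 50.9×4.17×(T − 0)
2224.695(61.4 − T) = 18858 + 212.253 T
136596 − 18858 = 2436.948 T
T = 117738 / 2436.948 = 48.31 °C

T_f = 48.3 °C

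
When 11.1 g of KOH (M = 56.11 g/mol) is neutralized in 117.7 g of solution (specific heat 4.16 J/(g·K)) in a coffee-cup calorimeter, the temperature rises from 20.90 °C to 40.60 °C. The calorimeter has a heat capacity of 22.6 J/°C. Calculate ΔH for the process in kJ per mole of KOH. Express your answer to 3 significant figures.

|ΔT| = |40.60 − 20.90| = 19.70 °C
|q_surr| = (117.7 × 4.16 + 22.6) × 19.70 = 512.232 × 19.70 = 10090 J
n(KOH) = 11.1 / 56.11 = 0.1978 mol
Temperature rose, so q_rxn = −|q_surr| = -10.09 kJ
ΔH = q_rxn / n = -51.01 kJ/mol

ΔH = -51.0 kJ/mol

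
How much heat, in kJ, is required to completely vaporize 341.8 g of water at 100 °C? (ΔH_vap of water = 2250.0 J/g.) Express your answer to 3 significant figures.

q = 769 kJ

q = m × ΔH_vap = 341.8 × 2250.0 = 769100 J = 769 kJ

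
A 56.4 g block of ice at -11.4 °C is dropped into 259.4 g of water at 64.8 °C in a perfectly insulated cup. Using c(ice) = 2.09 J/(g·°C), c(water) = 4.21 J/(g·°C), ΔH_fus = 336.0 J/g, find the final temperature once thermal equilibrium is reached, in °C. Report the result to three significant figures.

T_f = 38.0 °C

Heat to bring ice to 0 °C and melt it: q₁ = 56.4×2.09×11.4 + 56.4×336.0 = 20294 J
Heat the water can supply cooling to 0 °C: 259.4×4.21×64.8 = 70766.4 J > q₁, so all ice melts.
Energy balance: 259.4×4.21×(64.8 − T) = 20294 + 56.4×4.21×(T − 0)
1092.074(64.8 − T) = 20294 + 237.444 T
70766.4 − 20294 = 1329.518 T
T = 50472.4 / 1329.518 = 37.96 °C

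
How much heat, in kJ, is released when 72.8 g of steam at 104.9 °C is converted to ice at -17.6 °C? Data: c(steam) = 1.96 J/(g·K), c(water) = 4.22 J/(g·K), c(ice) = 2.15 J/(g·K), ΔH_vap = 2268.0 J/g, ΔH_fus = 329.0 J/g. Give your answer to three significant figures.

q1 (cool steam 104.9→100 °C): 72.8 × 1.96 × 4.9 = 699 J
q2 (condense at 100 °C): 72.8 × 2268.0 = 165110 J
q3 (cool water 100→0 °C): 72.8 × 4.22 × 100.0 = 30722 J
q4 (freeze at 0 °C): 72.8 × 329.0 = 23951 J
q5 (cool ice 0→-17.6 °C): 72.8 × 2.15 × 17.6 = 2755 J
Total: 699 + 165110 + 30722 + 23951 + 2755 = 223237 J = 223 kJ

q = 223 kJ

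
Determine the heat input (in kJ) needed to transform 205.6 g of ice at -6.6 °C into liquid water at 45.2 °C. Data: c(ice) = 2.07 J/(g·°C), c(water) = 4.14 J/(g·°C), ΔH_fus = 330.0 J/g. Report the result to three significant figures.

q = 109 kJ

q1 (heat ice -6.6→0.0 °C): 205.6 × 2.07 × 6.6 = 2809 J
q2 (melt at 0 °C): 205.6 × 330.0 = 67848 J
q3 (heat water 0.0→45.2 °C): 205.6 × 4.14 × 45.2 = 38474 J
Total: 2809 + 67848 + 38474 = 109131 J = 109 kJ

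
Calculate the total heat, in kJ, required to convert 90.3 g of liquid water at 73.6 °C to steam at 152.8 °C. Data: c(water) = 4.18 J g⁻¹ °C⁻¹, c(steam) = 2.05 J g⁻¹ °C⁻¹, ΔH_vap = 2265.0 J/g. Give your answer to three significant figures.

q1 (heat water 73.6→100.0 °C): 90.3 × 4.18 × 26.4 = 9965 J
q2 (vaporize at 100 °C): 90.3 × 2265.0 = 204530 J
q3 (heat steam 100.0→152.8 °C): 90.3 × 2.05 × 52.8 = 9774 J
Total: 9965 + 204530 + 9774 = 224269 J = 224 kJ

q = 224 kJ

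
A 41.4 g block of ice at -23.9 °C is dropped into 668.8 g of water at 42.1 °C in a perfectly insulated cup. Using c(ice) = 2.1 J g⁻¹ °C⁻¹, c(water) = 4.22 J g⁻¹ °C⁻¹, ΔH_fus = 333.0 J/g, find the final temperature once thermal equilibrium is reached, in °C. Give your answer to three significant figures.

T_f = 34.4 °C

Heat to bring ice to 0 °C and melt it: q₁ = 41.4×2.1×23.9 + 41.4×333.0 = 15864 J
Heat the water can supply cooling to 0 °C: 668.8×4.22×42.1 = 118820 J > q₁, so all ice melts.
Energy balance: 668.8×4.22×(42.1 − T) = 15864 + 41.4×4.22×(T − 0)
2822.336(42.1 − T) = 15864 + 174.708 T
118820 − 15864 = 2997.044 T
T = 102956 / 2997.044 = 34.35 °C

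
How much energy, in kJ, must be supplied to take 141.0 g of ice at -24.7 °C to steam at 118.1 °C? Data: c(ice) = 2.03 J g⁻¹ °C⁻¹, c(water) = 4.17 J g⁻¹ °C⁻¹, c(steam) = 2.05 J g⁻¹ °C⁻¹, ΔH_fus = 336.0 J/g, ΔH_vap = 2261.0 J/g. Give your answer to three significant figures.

q1 (heat ice -24.7→0.0 °C): 141.0 × 2.03 × 24.7 = 7070 J
q2 (melt at 0 °C): 141.0 × 336.0 = 47376 J
q3 (heat water 0.0→100.0 °C): 141.0 × 4.17 × 100.0 = 58797 J
q4 (vaporize at 100 °C): 141.0 × 2261.0 = 318801 J
q5 (heat steam 100.0→118.1 °C): 141.0 × 2.05 × 18.1 = 5232 J
Total: 7070 + 47376 + 58797 + 318801 + 5232 = 437276 J = 437 kJ

q = 437 kJ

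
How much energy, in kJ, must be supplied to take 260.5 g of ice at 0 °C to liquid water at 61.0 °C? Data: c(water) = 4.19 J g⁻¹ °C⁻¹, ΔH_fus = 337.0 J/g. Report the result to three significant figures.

q = 154 kJ

q1 (melt at 0 °C): 260.5 × 337.0 = 87789 J
q2 (heat water 0.0→61.0 °C): 260.5 × 4.19 × 61.0 = 66581 J
Total: 87789 + 66581 = 154370 J = 154 kJ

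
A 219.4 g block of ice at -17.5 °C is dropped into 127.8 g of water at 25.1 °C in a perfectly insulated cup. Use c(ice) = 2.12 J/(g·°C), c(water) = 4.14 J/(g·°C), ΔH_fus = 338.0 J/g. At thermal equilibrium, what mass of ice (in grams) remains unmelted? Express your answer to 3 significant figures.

Heat to warm all ice to 0 °C: 219.4×2.12×17.5 = 8139.7 J
Heat released by water cooling to 0 °C: 127.8×4.14×25.1 = 13280 J
13280 J < 8139.7 + 219.4×338.0 = 82296.9 J, so not all ice melts; final T = 0 °C.
Heat left for melting: 13280 − 8139.7 = 5140.3 J
Mass melted = 5140.3 / 338.0 = 15.21 g
Ice remaining = 219.4 − 15.21 = 204.19 g

m_ice remaining = 204 g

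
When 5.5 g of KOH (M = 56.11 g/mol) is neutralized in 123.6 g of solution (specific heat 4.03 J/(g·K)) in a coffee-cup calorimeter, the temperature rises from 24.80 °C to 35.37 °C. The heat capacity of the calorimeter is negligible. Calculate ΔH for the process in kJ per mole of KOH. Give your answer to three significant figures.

ΔH = -53.7 kJ/mol

|ΔT| = |35.37 − 24.80| = 10.57 °C
|q_surr| = (123.6 × 4.03) × 10.57 = 498.108 × 10.57 = 5265 J
n(KOH) = 5.5 / 56.11 = 0.09802 mol
Temperature rose, so q_rxn = −|q_surr| = -5.265 kJ
ΔH = q_rxn / n = -53.71 kJ/mol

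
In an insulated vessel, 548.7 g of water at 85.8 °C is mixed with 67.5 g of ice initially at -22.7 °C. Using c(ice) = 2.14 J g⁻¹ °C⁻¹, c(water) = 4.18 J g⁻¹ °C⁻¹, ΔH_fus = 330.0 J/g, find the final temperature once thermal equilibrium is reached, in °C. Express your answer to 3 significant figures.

T_f = 66.5 °C

Heat to bring ice to 0 °C and melt it: q₁ = 67.5×2.14×22.7 + 67.5×330.0 = 25554 J
Heat the water can supply cooling to 0 °C: 548.7×4.18×85.8 = 196788 J > q₁, so all ice melts.
Energy balance: 548.7×4.18×(85.8 − T) = 25554 + 67.5×4.18×(T − 0)
2293.566(85.8 − T) = 25554 + 282.15 T
196788 − 25554 = 2575.716 T
T = 171234 / 2575.716 = 66.48 °C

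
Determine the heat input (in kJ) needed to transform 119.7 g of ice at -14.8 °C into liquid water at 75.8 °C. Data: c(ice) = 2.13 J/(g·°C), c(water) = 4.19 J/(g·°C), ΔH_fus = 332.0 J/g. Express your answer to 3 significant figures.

q = 81.5 kJ

q1 (heat ice -14.8→0.0 °C): 119.7 × 2.13 × 14.8 = 3773 J
q2 (melt at 0 °C): 119.7 × 332.0 = 39740 J
q3 (heat water 0.0→75.8 °C): 119.7 × 4.19 × 75.8 = 38017 J
Total: 3773 + 39740 + 38017 = 81530 J = 81.5 kJ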